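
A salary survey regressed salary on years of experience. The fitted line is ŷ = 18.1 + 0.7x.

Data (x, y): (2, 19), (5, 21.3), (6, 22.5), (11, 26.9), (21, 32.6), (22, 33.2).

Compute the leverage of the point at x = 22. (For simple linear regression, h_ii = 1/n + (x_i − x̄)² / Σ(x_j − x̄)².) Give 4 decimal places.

h = 0.4901

x̄ = (2 + 5 + 6 + 11 + 21 + 22)/6 = 11.1667
Σ(x − x̄)² = 84.0278 + 38.0278 + 26.6944 + 0.0277778 + 96.6944 + 117.361 = 362.833
h = 1/6 + (10.8333)²/362.833 = 0.166667 + 0.323457 = 0.4901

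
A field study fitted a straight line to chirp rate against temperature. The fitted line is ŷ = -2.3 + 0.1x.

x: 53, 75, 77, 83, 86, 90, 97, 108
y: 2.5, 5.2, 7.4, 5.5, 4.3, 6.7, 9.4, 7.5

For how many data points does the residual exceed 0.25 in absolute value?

x=53: ŷ = -2.3 + 0.1·53 = 3; r = 2.5 − 3 = -0.5
x=75: ŷ = -2.3 + 0.1·75 = 5.2; r = 5.2 − 5.2 = 0
x=77: ŷ = -2.3 + 0.1·77 = 5.4; r = 7.4 − 5.4 = 2
x=83: ŷ = -2.3 + 0.1·83 = 6; r = 5.5 − 6 = -0.5
x=86: ŷ = -2.3 + 0.1·86 = 6.3; r = 4.3 − 6.3 = -2
x=90: ŷ = -2.3 + 0.1·90 = 6.7; r = 6.7 − 6.7 = 0
x=97: ŷ = -2.3 + 0.1·97 = 7.4; r = 9.4 − 7.4 = 2
x=108: ŷ = -2.3 + 0.1·108 = 8.5; r = 7.5 − 8.5 = -1
|r| > 0.25: x=53 (|r|=0.5), x=77 (|r|=2), x=83 (|r|=0.5), x=86 (|r|=2), x=97 (|r|=2), x=108 (|r|=1) → 6

6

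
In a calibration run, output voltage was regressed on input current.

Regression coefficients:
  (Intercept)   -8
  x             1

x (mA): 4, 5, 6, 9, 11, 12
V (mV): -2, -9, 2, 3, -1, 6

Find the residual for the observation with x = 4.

ŷ = -8 + 4 = -4
r = -2 − (-4) = 2

r = 2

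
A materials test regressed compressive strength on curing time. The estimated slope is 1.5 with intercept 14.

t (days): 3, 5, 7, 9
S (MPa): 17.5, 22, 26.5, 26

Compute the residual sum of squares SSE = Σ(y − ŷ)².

t=3: Ŝ = 14 + 1.5·3 = 18.5; r = 17.5 − 18.5 = -1
t=5: Ŝ = 14 + 1.5·5 = 21.5; r = 22 − 21.5 = 0.5
t=7: Ŝ = 14 + 1.5·7 = 24.5; r = 26.5 − 24.5 = 2
t=9: Ŝ = 14 + 1.5·9 = 27.5; r = 26 − 27.5 = -1.5
SSE = 1 + 0.25 + 4 + 2.25 = 7.5

SSE = 7.5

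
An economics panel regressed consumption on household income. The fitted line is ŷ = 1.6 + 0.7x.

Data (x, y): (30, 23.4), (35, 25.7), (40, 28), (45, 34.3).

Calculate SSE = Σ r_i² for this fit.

x=30: ŷ = 1.6 + 0.7·30 = 22.6; r = 23.4 − 22.6 = 0.8
x=35: ŷ = 1.6 + 0.7·35 = 26.1; r = 25.7 − 26.1 = -0.4
x=40: ŷ = 1.6 + 0.7·40 = 29.6; r = 28 − 29.6 = -1.6
x=45: ŷ = 1.6 + 0.7·45 = 33.1; r = 34.3 − 33.1 = 1.2
SSE = 0.64 + 0.16 + 2.56 + 1.44 = 4.8

SSE = 4.8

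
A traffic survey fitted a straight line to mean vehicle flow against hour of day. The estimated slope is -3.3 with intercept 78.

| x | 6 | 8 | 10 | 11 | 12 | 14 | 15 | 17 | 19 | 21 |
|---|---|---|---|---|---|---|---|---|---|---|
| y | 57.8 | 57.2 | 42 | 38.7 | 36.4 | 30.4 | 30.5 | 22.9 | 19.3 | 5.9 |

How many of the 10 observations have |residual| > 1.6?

7

x=6: ŷ = 78 − 3.3·6 = 58.2; e = 57.8 − 58.2 = -0.4
x=8: ŷ = 78 − 3.3·8 = 51.6; e = 57.2 − 51.6 = 5.6
x=10: ŷ = 78 − 3.3·10 = 45; e = 42 − 45 = -3
x=11: ŷ = 78 − 3.3·11 = 41.7; e = 38.7 − 41.7 = -3
x=12: ŷ = 78 − 3.3·12 = 38.4; e = 36.4 − 38.4 = -2
x=14: ŷ = 78 − 3.3·14 = 31.8; e = 30.4 − 31.8 = -1.4
x=15: ŷ = 78 − 3.3·15 = 28.5; e = 30.5 − 28.5 = 2
x=17: ŷ = 78 − 3.3·17 = 21.9; e = 22.9 − 21.9 = 1
x=19: ŷ = 78 − 3.3·19 = 15.3; e = 19.3 − 15.3 = 4
x=21: ŷ = 78 − 3.3·21 = 8.7; e = 5.9 − 8.7 = -2.8
|e| > 1.6: x=8 (|e|=5.6), x=10 (|e|=3), x=11 (|e|=3), x=12 (|e|=2), x=15 (|e|=2), x=19 (|e|=4), x=21 (|e|=2.8) → 7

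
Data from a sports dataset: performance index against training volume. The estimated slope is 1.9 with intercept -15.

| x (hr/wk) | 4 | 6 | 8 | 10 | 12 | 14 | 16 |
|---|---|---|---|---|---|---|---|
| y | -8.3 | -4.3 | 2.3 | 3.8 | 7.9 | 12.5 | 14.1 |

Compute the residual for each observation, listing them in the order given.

x=4: ŷ = -15 + 1.9·4 = -7.4; r = -8.3 − (-7.4) = -0.9
x=6: ŷ = -15 + 1.9·6 = -3.6; r = -4.3 − (-3.6) = -0.7
x=8: ŷ = -15 + 1.9·8 = 0.2; r = 2.3 − 0.2 = 2.1
x=10: ŷ = -15 + 1.9·10 = 4; r = 3.8 − 4 = -0.2
x=12: ŷ = -15 + 1.9·12 = 7.8; r = 7.9 − 7.8 = 0.1
x=14: ŷ = -15 + 1.9·14 = 11.6; r = 12.5 − 11.6 = 0.9
x=16: ŷ = -15 + 1.9·16 = 15.4; r = 14.1 − 15.4 = -1.3

-0.9, -0.7, 2.1, -0.2, 0.1, 0.9, -1.3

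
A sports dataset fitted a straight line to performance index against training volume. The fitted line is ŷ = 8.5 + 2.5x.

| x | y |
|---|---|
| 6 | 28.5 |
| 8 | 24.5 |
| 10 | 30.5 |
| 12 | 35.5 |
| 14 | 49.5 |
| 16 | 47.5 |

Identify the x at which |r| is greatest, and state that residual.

x=6: ŷ = 8.5 + 2.5·6 = 23.5; r = 28.5 − 23.5 = 5
x=8: ŷ = 8.5 + 2.5·8 = 28.5; r = 24.5 − 28.5 = -4
x=10: ŷ = 8.5 + 2.5·10 = 33.5; r = 30.5 − 33.5 = -3
x=12: ŷ = 8.5 + 2.5·12 = 38.5; r = 35.5 − 38.5 = -3
x=14: ŷ = 8.5 + 2.5·14 = 43.5; r = 49.5 − 43.5 = 6
x=16: ŷ = 8.5 + 2.5·16 = 48.5; r = 47.5 − 48.5 = -1
Largest |r| is 6 at x = 14, residual 6.

x = 14, r = 6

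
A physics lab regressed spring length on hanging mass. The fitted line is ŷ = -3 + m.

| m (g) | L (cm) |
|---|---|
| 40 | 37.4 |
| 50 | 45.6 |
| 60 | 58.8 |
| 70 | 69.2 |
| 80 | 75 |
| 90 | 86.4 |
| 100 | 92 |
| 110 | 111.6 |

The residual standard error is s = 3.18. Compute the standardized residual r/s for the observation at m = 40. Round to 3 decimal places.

ŷ = -3 + 40 = 37
r = 37.4 − 37 = 0.4
r/s = 0.4 / 3.18 = 0.126

0.126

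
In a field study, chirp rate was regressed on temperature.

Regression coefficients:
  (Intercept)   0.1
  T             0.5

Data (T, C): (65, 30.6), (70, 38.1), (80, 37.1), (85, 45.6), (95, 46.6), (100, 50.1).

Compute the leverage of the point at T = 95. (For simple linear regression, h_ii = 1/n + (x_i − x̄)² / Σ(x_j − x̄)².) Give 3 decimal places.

T̄ = (65 + 70 + 80 + 85 + 95 + 100)/6 = 82.5
Σ(T − T̄)² = 306.25 + 156.25 + 6.25 + 6.25 + 156.25 + 306.25 = 937.5
h = 1/6 + (12.5)²/937.5 = 0.166667 + 0.166667 = 0.333

h = 0.333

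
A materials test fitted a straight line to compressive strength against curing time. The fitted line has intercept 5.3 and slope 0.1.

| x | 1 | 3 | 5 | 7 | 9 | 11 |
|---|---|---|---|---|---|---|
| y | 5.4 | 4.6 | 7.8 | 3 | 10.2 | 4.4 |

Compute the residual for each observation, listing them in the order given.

0, -1, 2, -3, 4, -2

x=1: ŷ = 5.3 + 0.1·1 = 5.4; e = 5.4 − 5.4 = 0
x=3: ŷ = 5.3 + 0.1·3 = 5.6; e = 4.6 − 5.6 = -1
x=5: ŷ = 5.3 + 0.1·5 = 5.8; e = 7.8 − 5.8 = 2
x=7: ŷ = 5.3 + 0.1·7 = 6; e = 3 − 6 = -3
x=9: ŷ = 5.3 + 0.1·9 = 6.2; e = 10.2 − 6.2 = 4
x=11: ŷ = 5.3 + 0.1·11 = 6.4; e = 4.4 − 6.4 = -2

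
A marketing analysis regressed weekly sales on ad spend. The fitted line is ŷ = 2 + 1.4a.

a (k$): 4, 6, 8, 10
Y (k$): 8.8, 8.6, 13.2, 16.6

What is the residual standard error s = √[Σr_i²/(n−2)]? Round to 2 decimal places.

s = 1.59

a=4: ŷ = 2 + 1.4·4 = 7.6; r = 8.8 − 7.6 = 1.2
a=6: ŷ = 2 + 1.4·6 = 10.4; r = 8.6 − 10.4 = -1.8
a=8: ŷ = 2 + 1.4·8 = 13.2; r = 13.2 − 13.2 = 0
a=10: ŷ = 2 + 1.4·10 = 16; r = 16.6 − 16 = 0.6
SSE = 1.44 + 3.24 + 0 + 0.36 = 5.04
s = √(5.04/2) = √2.52 ≈ 1.59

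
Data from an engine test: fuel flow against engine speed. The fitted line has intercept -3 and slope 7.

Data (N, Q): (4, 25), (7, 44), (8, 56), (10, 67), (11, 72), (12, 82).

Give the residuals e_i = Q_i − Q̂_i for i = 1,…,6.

N=4: Q̂ = -3 + 7·4 = 25; e = 25 − 25 = 0
N=7: Q̂ = -3 + 7·7 = 46; e = 44 − 46 = -2
N=8: Q̂ = -3 + 7·8 = 53; e = 56 − 53 = 3
N=10: Q̂ = -3 + 7·10 = 67; e = 67 − 67 = 0
N=11: Q̂ = -3 + 7·11 = 74; e = 72 − 74 = -2
N=12: Q̂ = -3 + 7·12 = 81; e = 82 − 81 = 1

0, -2, 3, 0, -2, 1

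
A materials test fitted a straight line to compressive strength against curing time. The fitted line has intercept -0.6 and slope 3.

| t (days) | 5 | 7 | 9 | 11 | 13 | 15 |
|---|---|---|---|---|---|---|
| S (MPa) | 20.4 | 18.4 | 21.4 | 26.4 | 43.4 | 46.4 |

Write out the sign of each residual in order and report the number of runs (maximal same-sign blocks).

t=5: ŷ = -0.6 + 3·5 = 14.4; r = 20.4 − 14.4 = 6
t=7: ŷ = -0.6 + 3·7 = 20.4; r = 18.4 − 20.4 = -2
t=9: ŷ = -0.6 + 3·9 = 26.4; r = 21.4 − 26.4 = -5
t=11: ŷ = -0.6 + 3·11 = 32.4; r = 26.4 − 32.4 = -6
t=13: ŷ = -0.6 + 3·13 = 38.4; r = 43.4 − 38.4 = 5
t=15: ŷ = -0.6 + 3·15 = 44.4; r = 46.4 − 44.4 = 2
Signs: + − − − + +
Runs: +×1, −×3, +×2 → 3

3 runs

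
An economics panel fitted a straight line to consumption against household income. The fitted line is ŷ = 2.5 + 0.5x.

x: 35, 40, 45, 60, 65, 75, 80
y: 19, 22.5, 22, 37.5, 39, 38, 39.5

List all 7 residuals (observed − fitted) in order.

-1, 0, -3, 5, 4, -2, -3

x=35: ŷ = 2.5 + 0.5·35 = 20; r = 19 − 20 = -1
x=40: ŷ = 2.5 + 0.5·40 = 22.5; r = 22.5 − 22.5 = 0
x=45: ŷ = 2.5 + 0.5·45 = 25; r = 22 − 25 = -3
x=60: ŷ = 2.5 + 0.5·60 = 32.5; r = 37.5 − 32.5 = 5
x=65: ŷ = 2.5 + 0.5·65 = 35; r = 39 − 35 = 4
x=75: ŷ = 2.5 + 0.5·75 = 40; r = 38 − 40 = -2
x=80: ŷ = 2.5 + 0.5·80 = 42.5; r = 39.5 − 42.5 = -3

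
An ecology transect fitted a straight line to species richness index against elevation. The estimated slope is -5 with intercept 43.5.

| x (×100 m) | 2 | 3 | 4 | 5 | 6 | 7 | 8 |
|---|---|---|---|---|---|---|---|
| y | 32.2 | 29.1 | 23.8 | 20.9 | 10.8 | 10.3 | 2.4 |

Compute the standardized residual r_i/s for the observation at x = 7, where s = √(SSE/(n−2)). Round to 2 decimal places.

0.91

x=2: ŷ = 43.5 − 5·2 = 33.5; r = 32.2 − 33.5 = -1.3
x=3: ŷ = 43.5 − 5·3 = 28.5; r = 29.1 − 28.5 = 0.6
x=4: ŷ = 43.5 − 5·4 = 23.5; r = 23.8 − 23.5 = 0.3
x=5: ŷ = 43.5 − 5·5 = 18.5; r = 20.9 − 18.5 = 2.4
x=6: ŷ = 43.5 − 5·6 = 13.5; r = 10.8 − 13.5 = -2.7
x=7: ŷ = 43.5 − 5·7 = 8.5; r = 10.3 − 8.5 = 1.8
x=8: ŷ = 43.5 − 5·8 = 3.5; r = 2.4 − 3.5 = -1.1
SSE = 1.69 + 0.36 + 0.09 + 5.76 + 7.29 + 3.24 + 1.21 = 19.64
s = √(19.64/5) = 1.98192
r/s = 1.8 / 1.98192 = 0.91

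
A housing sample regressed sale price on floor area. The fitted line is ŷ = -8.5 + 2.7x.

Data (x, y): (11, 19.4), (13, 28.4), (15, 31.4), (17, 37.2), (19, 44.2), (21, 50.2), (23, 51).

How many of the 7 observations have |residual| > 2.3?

x=11: ŷ = -8.5 + 2.7·11 = 21.2; r = 19.4 − 21.2 = -1.8
x=13: ŷ = -8.5 + 2.7·13 = 26.6; r = 28.4 − 26.6 = 1.8
x=15: ŷ = -8.5 + 2.7·15 = 32; r = 31.4 − 32 = -0.6
x=17: ŷ = -8.5 + 2.7·17 = 37.4; r = 37.2 − 37.4 = -0.2
x=19: ŷ = -8.5 + 2.7·19 = 42.8; r = 44.2 − 42.8 = 1.4
x=21: ŷ = -8.5 + 2.7·21 = 48.2; r = 50.2 − 48.2 = 2
x=23: ŷ = -8.5 + 2.7·23 = 53.6; r = 51 − 53.6 = -2.6
|r| > 2.3: x=23 (|r|=2.6) → 1

1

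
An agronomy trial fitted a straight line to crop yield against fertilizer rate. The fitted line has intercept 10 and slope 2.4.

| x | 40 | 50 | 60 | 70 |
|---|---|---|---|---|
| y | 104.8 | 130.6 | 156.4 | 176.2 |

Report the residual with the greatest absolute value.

r = 2.4

x=40: ŷ = 10 + 2.4·40 = 106; r = 104.8 − 106 = -1.2
x=50: ŷ = 10 + 2.4·50 = 130; r = 130.6 − 130 = 0.6
x=60: ŷ = 10 + 2.4·60 = 154; r = 156.4 − 154 = 2.4
x=70: ŷ = 10 + 2.4·70 = 178; r = 176.2 − 178 = -1.8
Largest |r| is 2.4 at x = 60, residual 2.4.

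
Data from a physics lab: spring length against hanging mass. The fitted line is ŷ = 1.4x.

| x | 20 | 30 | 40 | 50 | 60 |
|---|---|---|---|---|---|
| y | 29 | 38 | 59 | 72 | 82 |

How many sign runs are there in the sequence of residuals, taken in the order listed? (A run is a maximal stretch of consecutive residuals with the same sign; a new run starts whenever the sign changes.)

x=20: ŷ = 1.4·20 = 28; r = 29 − 28 = 1
x=30: ŷ = 1.4·30 = 42; r = 38 − 42 = -4
x=40: ŷ = 1.4·40 = 56; r = 59 − 56 = 3
x=50: ŷ = 1.4·50 = 70; r = 72 − 70 = 2
x=60: ŷ = 1.4·60 = 84; r = 82 − 84 = -2
Signs: + − + + −
Runs: +×1, −×1, +×2, −×1 → 4

4 runs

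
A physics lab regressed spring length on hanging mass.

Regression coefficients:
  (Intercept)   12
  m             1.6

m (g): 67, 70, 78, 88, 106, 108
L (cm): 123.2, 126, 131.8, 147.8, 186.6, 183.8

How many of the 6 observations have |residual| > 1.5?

m=67: L̂ = 12 + 1.6·67 = 119.2; r = 123.2 − 119.2 = 4
m=70: L̂ = 12 + 1.6·70 = 124; r = 126 − 124 = 2
m=78: L̂ = 12 + 1.6·78 = 136.8; r = 131.8 − 136.8 = -5
m=88: L̂ = 12 + 1.6·88 = 152.8; r = 147.8 − 152.8 = -5
m=106: L̂ = 12 + 1.6·106 = 181.6; r = 186.6 − 181.6 = 5
m=108: L̂ = 12 + 1.6·108 = 184.8; r = 183.8 − 184.8 = -1
|r| > 1.5: m=67 (|r|=4), m=70 (|r|=2), m=78 (|r|=5), m=88 (|r|=5), m=106 (|r|=5) → 5

5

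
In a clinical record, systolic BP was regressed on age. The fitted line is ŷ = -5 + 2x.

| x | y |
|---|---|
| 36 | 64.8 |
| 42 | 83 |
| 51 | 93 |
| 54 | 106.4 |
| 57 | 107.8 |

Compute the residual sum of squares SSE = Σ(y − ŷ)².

x=36: ŷ = -5 + 2·36 = 67; e = 64.8 − 67 = -2.2
x=42: ŷ = -5 + 2·42 = 79; e = 83 − 79 = 4
x=51: ŷ = -5 + 2·51 = 97; e = 93 − 97 = -4
x=54: ŷ = -5 + 2·54 = 103; e = 106.4 − 103 = 3.4
x=57: ŷ = -5 + 2·57 = 109; e = 107.8 − 109 = -1.2
SSE = 4.84 + 16 + 16 + 11.56 + 1.44 = 49.84

SSE = 49.84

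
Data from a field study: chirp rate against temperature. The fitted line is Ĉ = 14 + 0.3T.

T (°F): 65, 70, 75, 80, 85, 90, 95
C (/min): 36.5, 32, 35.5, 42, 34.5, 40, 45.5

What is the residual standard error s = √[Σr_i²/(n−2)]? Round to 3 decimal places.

T=65: Ĉ = 14 + 0.3·65 = 33.5; r = 36.5 − 33.5 = 3
T=70: Ĉ = 14 + 0.3·70 = 35; r = 32 − 35 = -3
T=75: Ĉ = 14 + 0.3·75 = 36.5; r = 35.5 − 36.5 = -1
T=80: Ĉ = 14 + 0.3·80 = 38; r = 42 − 38 = 4
T=85: Ĉ = 14 + 0.3·85 = 39.5; r = 34.5 − 39.5 = -5
T=90: Ĉ = 14 + 0.3·90 = 41; r = 40 − 41 = -1
T=95: Ĉ = 14 + 0.3·95 = 42.5; r = 45.5 − 42.5 = 3
SSE = 9 + 9 + 1 + 16 + 25 + 1 + 9 = 70
s = √(70/5) = √14 ≈ 3.742

s = 3.742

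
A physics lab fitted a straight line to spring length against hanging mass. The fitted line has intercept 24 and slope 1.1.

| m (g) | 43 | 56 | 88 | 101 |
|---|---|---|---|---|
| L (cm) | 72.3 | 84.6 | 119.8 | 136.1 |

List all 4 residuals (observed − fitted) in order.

m=43: L̂ = 24 + 1.1·43 = 71.3; e = 72.3 − 71.3 = 1
m=56: L̂ = 24 + 1.1·56 = 85.6; e = 84.6 − 85.6 = -1
m=88: L̂ = 24 + 1.1·88 = 120.8; e = 119.8 − 120.8 = -1
m=101: L̂ = 24 + 1.1·101 = 135.1; e = 136.1 − 135.1 = 1

1, -1, -1, 1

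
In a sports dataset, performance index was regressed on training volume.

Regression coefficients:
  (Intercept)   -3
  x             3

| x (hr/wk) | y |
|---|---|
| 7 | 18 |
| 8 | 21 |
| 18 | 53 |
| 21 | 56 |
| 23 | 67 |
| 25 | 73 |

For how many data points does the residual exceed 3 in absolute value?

x=7: ŷ = -3 + 3·7 = 18; r = 18 − 18 = 0
x=8: ŷ = -3 + 3·8 = 21; r = 21 − 21 = 0
x=18: ŷ = -3 + 3·18 = 51; r = 53 − 51 = 2
x=21: ŷ = -3 + 3·21 = 60; r = 56 − 60 = -4
x=23: ŷ = -3 + 3·23 = 66; r = 67 − 66 = 1
x=25: ŷ = -3 + 3·25 = 72; r = 73 − 72 = 1
|r| > 3: x=21 (|r|=4) → 1

1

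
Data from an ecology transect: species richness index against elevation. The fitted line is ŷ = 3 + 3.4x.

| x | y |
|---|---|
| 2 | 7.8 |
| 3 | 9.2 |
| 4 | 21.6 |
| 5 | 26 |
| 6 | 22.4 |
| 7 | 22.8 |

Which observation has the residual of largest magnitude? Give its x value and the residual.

x = 5, r = 6

x=2: ŷ = 3 + 3.4·2 = 9.8; r = 7.8 − 9.8 = -2
x=3: ŷ = 3 + 3.4·3 = 13.2; r = 9.2 − 13.2 = -4
x=4: ŷ = 3 + 3.4·4 = 16.6; r = 21.6 − 16.6 = 5
x=5: ŷ = 3 + 3.4·5 = 20; r = 26 − 20 = 6
x=6: ŷ = 3 + 3.4·6 = 23.4; r = 22.4 − 23.4 = -1
x=7: ŷ = 3 + 3.4·7 = 26.8; r = 22.8 − 26.8 = -4
Largest |r| is 6 at x = 5, residual 6.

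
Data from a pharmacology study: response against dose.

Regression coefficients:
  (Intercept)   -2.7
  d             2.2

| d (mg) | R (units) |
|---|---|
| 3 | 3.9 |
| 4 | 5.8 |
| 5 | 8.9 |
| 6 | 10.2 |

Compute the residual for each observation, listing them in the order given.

0, -0.3, 0.6, -0.3

d=3: ŷ = -2.7 + 2.2·3 = 3.9; e = 3.9 − 3.9 = 0
d=4: ŷ = -2.7 + 2.2·4 = 6.1; e = 5.8 − 6.1 = -0.3
d=5: ŷ = -2.7 + 2.2·5 = 8.3; e = 8.9 − 8.3 = 0.6
d=6: ŷ = -2.7 + 2.2·6 = 10.5; e = 10.2 − 10.5 = -0.3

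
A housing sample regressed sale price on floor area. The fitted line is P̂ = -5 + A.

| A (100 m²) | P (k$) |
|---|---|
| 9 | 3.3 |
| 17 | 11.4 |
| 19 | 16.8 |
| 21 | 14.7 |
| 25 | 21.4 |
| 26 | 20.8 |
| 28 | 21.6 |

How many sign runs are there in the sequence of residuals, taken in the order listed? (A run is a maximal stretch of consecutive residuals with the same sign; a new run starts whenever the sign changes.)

A=9: P̂ = -5 + 9 = 4; r = 3.3 − 4 = -0.7
A=17: P̂ = -5 + 17 = 12; r = 11.4 − 12 = -0.6
A=19: P̂ = -5 + 19 = 14; r = 16.8 − 14 = 2.8
A=21: P̂ = -5 + 21 = 16; r = 14.7 − 16 = -1.3
A=25: P̂ = -5 + 25 = 20; r = 21.4 − 20 = 1.4
A=26: P̂ = -5 + 26 = 21; r = 20.8 − 21 = -0.2
A=28: P̂ = -5 + 28 = 23; r = 21.6 − 23 = -1.4
Signs: − − + − + − −
Runs: −×2, +×1, −×1, +×1, −×2 → 5

5 runs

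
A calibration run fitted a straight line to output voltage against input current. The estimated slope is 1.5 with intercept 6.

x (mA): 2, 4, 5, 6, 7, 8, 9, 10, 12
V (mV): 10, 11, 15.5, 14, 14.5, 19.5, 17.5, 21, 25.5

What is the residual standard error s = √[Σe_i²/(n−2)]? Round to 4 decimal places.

x=2: ŷ = 6 + 1.5·2 = 9; e = 10 − 9 = 1
x=4: ŷ = 6 + 1.5·4 = 12; e = 11 − 12 = -1
x=5: ŷ = 6 + 1.5·5 = 13.5; e = 15.5 − 13.5 = 2
x=6: ŷ = 6 + 1.5·6 = 15; e = 14 − 15 = -1
x=7: ŷ = 6 + 1.5·7 = 16.5; e = 14.5 − 16.5 = -2
x=8: ŷ = 6 + 1.5·8 = 18; e = 19.5 − 18 = 1.5
x=9: ŷ = 6 + 1.5·9 = 19.5; e = 17.5 − 19.5 = -2
x=10: ŷ = 6 + 1.5·10 = 21; e = 21 − 21 = 0
x=12: ŷ = 6 + 1.5·12 = 24; e = 25.5 − 24 = 1.5
SSE = 1 + 1 + 4 + 1 + 4 + 2.25 + 4 + 0 + 2.25 = 19.5
s = √(19.5/7) = √2.78571 ≈ 1.6690

s = 1.6690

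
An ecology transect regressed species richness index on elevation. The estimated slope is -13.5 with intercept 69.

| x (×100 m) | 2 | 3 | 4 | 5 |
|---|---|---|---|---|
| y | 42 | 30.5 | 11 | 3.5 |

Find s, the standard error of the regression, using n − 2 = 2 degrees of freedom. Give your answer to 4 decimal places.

x=2: ŷ = 69 − 13.5·2 = 42; e = 42 − 42 = 0
x=3: ŷ = 69 − 13.5·3 = 28.5; e = 30.5 − 28.5 = 2
x=4: ŷ = 69 − 13.5·4 = 15; e = 11 − 15 = -4
x=5: ŷ = 69 − 13.5·5 = 1.5; e = 3.5 − 1.5 = 2
SSE = 0 + 4 + 16 + 4 = 24
s = √(24/2) = √12 ≈ 3.4641

s = 3.4641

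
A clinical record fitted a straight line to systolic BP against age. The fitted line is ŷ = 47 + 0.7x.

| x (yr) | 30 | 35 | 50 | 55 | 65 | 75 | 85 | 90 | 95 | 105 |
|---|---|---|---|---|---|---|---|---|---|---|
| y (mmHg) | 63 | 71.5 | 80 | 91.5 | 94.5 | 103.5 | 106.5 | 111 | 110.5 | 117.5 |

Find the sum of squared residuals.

x=30: ŷ = 47 + 0.7·30 = 68; r = 63 − 68 = -5
x=35: ŷ = 47 + 0.7·35 = 71.5; r = 71.5 − 71.5 = 0
x=50: ŷ = 47 + 0.7·50 = 82; r = 80 − 82 = -2
x=55: ŷ = 47 + 0.7·55 = 85.5; r = 91.5 − 85.5 = 6
x=65: ŷ = 47 + 0.7·65 = 92.5; r = 94.5 − 92.5 = 2
x=75: ŷ = 47 + 0.7·75 = 99.5; r = 103.5 − 99.5 = 4
x=85: ŷ = 47 + 0.7·85 = 106.5; r = 106.5 − 106.5 = 0
x=90: ŷ = 47 + 0.7·90 = 110; r = 111 − 110 = 1
x=95: ŷ = 47 + 0.7·95 = 113.5; r = 110.5 − 113.5 = -3
x=105: ŷ = 47 + 0.7·105 = 120.5; r = 117.5 − 120.5 = -3
SSE = 25 + 0 + 4 + 36 + 4 + 16 + 0 + 1 + 9 + 9 = 104

SSE = 104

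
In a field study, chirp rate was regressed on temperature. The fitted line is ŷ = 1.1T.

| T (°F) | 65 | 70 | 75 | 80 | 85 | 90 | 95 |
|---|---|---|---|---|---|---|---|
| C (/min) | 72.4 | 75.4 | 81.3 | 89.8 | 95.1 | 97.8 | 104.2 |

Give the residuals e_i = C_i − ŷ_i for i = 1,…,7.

0.9, -1.6, -1.2, 1.8, 1.6, -1.2, -0.3

T=65: ŷ = 1.1·65 = 71.5; e = 72.4 − 71.5 = 0.9
T=70: ŷ = 1.1·70 = 77; e = 75.4 − 77 = -1.6
T=75: ŷ = 1.1·75 = 82.5; e = 81.3 − 82.5 = -1.2
T=80: ŷ = 1.1·80 = 88; e = 89.8 − 88 = 1.8
T=85: ŷ = 1.1·85 = 93.5; e = 95.1 − 93.5 = 1.6
T=90: ŷ = 1.1·90 = 99; e = 97.8 − 99 = -1.2
T=95: ŷ = 1.1·95 = 104.5; e = 104.2 − 104.5 = -0.3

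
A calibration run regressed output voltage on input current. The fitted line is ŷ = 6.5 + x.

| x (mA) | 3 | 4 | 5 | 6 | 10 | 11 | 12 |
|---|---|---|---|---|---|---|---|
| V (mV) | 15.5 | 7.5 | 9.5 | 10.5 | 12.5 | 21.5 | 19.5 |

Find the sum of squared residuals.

x=3: ŷ = 6.5 + 3 = 9.5; e = 15.5 − 9.5 = 6
x=4: ŷ = 6.5 + 4 = 10.5; e = 7.5 − 10.5 = -3
x=5: ŷ = 6.5 + 5 = 11.5; e = 9.5 − 11.5 = -2
x=6: ŷ = 6.5 + 6 = 12.5; e = 10.5 − 12.5 = -2
x=10: ŷ = 6.5 + 10 = 16.5; e = 12.5 − 16.5 = -4
x=11: ŷ = 6.5 + 11 = 17.5; e = 21.5 − 17.5 = 4
x=12: ŷ = 6.5 + 12 = 18.5; e = 19.5 − 18.5 = 1
SSE = 36 + 9 + 4 + 4 + 16 + 16 + 1 = 86

SSE = 86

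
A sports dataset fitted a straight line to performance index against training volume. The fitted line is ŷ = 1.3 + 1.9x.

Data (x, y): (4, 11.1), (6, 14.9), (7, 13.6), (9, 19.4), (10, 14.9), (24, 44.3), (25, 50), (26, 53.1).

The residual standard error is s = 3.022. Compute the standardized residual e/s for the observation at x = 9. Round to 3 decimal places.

ŷ = 1.3 + 1.9·9 = 18.4
e = 19.4 − 18.4 = 1
e/s = 1 / 3.022 = 0.331

0.331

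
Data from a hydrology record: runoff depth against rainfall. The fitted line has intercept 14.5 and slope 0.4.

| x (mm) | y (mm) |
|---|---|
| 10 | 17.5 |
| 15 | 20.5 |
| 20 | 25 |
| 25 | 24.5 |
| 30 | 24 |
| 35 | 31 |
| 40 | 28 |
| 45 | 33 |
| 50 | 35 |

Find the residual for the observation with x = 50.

r = 0.5

ŷ = 14.5 + 0.4·50 = 34.5
r = 35 − 34.5 = 0.5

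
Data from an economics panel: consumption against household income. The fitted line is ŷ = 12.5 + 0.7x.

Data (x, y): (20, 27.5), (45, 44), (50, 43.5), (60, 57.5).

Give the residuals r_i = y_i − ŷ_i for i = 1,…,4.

1, 0, -4, 3

x=20: ŷ = 12.5 + 0.7·20 = 26.5; r = 27.5 − 26.5 = 1
x=45: ŷ = 12.5 + 0.7·45 = 44; r = 44 − 44 = 0
x=50: ŷ = 12.5 + 0.7·50 = 47.5; r = 43.5 − 47.5 = -4
x=60: ŷ = 12.5 + 0.7·60 = 54.5; r = 57.5 − 54.5 = 3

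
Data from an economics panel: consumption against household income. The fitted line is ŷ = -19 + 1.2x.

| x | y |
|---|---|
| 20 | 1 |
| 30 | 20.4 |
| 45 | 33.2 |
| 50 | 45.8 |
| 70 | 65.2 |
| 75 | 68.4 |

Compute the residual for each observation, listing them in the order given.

-4, 3.4, -1.8, 4.8, 0.2, -2.6

x=20: ŷ = -19 + 1.2·20 = 5; e = 1 − 5 = -4
x=30: ŷ = -19 + 1.2·30 = 17; e = 20.4 − 17 = 3.4
x=45: ŷ = -19 + 1.2·45 = 35; e = 33.2 − 35 = -1.8
x=50: ŷ = -19 + 1.2·50 = 41; e = 45.8 − 41 = 4.8
x=70: ŷ = -19 + 1.2·70 = 65; e = 65.2 − 65 = 0.2
x=75: ŷ = -19 + 1.2·75 = 71; e = 68.4 − 71 = -2.6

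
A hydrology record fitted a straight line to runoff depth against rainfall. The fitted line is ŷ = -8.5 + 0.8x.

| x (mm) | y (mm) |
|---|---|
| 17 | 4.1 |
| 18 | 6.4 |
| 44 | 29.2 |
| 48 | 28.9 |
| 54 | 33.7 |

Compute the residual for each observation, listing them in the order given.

x=17: ŷ = -8.5 + 0.8·17 = 5.1; e = 4.1 − 5.1 = -1
x=18: ŷ = -8.5 + 0.8·18 = 5.9; e = 6.4 − 5.9 = 0.5
x=44: ŷ = -8.5 + 0.8·44 = 26.7; e = 29.2 − 26.7 = 2.5
x=48: ŷ = -8.5 + 0.8·48 = 29.9; e = 28.9 − 29.9 = -1
x=54: ŷ = -8.5 + 0.8·54 = 34.7; e = 33.7 − 34.7 = -1

-1, 0.5, 2.5, -1, -1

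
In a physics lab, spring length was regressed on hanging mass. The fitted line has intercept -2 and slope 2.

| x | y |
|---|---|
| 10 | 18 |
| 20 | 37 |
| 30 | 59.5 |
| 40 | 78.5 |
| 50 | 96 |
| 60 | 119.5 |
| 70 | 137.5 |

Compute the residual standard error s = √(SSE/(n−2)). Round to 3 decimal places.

x=10: ŷ = -2 + 2·10 = 18; r = 18 − 18 = 0
x=20: ŷ = -2 + 2·20 = 38; r = 37 − 38 = -1
x=30: ŷ = -2 + 2·30 = 58; r = 59.5 − 58 = 1.5
x=40: ŷ = -2 + 2·40 = 78; r = 78.5 − 78 = 0.5
x=50: ŷ = -2 + 2·50 = 98; r = 96 − 98 = -2
x=60: ŷ = -2 + 2·60 = 118; r = 119.5 − 118 = 1.5
x=70: ŷ = -2 + 2·70 = 138; r = 137.5 − 138 = -0.5
SSE = 0 + 1 + 2.25 + 0.25 + 4 + 2.25 + 0.25 = 10
s = √(10/5) = √2 ≈ 1.414

s = 1.414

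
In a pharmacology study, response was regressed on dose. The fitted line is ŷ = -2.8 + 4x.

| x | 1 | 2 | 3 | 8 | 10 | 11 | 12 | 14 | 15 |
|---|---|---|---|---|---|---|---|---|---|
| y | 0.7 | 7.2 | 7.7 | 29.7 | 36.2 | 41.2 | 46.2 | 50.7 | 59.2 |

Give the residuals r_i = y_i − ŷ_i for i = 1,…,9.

-0.5, 2, -1.5, 0.5, -1, 0, 1, -2.5, 2

x=1: ŷ = -2.8 + 4·1 = 1.2; r = 0.7 − 1.2 = -0.5
x=2: ŷ = -2.8 + 4·2 = 5.2; r = 7.2 − 5.2 = 2
x=3: ŷ = -2.8 + 4·3 = 9.2; r = 7.7 − 9.2 = -1.5
x=8: ŷ = -2.8 + 4·8 = 29.2; r = 29.7 − 29.2 = 0.5
x=10: ŷ = -2.8 + 4·10 = 37.2; r = 36.2 − 37.2 = -1
x=11: ŷ = -2.8 + 4·11 = 41.2; r = 41.2 − 41.2 = 0
x=12: ŷ = -2.8 + 4·12 = 45.2; r = 46.2 − 45.2 = 1
x=14: ŷ = -2.8 + 4·14 = 53.2; r = 50.7 − 53.2 = -2.5
x=15: ŷ = -2.8 + 4·15 = 57.2; r = 59.2 − 57.2 = 2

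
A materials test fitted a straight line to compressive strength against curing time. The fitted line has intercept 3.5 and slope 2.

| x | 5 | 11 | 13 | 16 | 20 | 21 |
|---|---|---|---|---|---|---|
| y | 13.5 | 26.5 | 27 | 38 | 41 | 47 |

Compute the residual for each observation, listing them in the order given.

0, 1, -2.5, 2.5, -2.5, 1.5

x=5: ŷ = 3.5 + 2·5 = 13.5; r = 13.5 − 13.5 = 0
x=11: ŷ = 3.5 + 2·11 = 25.5; r = 26.5 − 25.5 = 1
x=13: ŷ = 3.5 + 2·13 = 29.5; r = 27 − 29.5 = -2.5
x=16: ŷ = 3.5 + 2·16 = 35.5; r = 38 − 35.5 = 2.5
x=20: ŷ = 3.5 + 2·20 = 43.5; r = 41 − 43.5 = -2.5
x=21: ŷ = 3.5 + 2·21 = 45.5; r = 47 − 45.5 = 1.5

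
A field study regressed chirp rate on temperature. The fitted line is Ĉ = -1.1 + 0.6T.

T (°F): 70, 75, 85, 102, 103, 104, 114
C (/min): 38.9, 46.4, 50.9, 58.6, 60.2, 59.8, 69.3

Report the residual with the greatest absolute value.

r = 2.5

T=70: Ĉ = -1.1 + 0.6·70 = 40.9; r = 38.9 − 40.9 = -2
T=75: Ĉ = -1.1 + 0.6·75 = 43.9; r = 46.4 − 43.9 = 2.5
T=85: Ĉ = -1.1 + 0.6·85 = 49.9; r = 50.9 − 49.9 = 1
T=102: Ĉ = -1.1 + 0.6·102 = 60.1; r = 58.6 − 60.1 = -1.5
T=103: Ĉ = -1.1 + 0.6·103 = 60.7; r = 60.2 − 60.7 = -0.5
T=104: Ĉ = -1.1 + 0.6·104 = 61.3; r = 59.8 − 61.3 = -1.5
T=114: Ĉ = -1.1 + 0.6·114 = 67.3; r = 69.3 − 67.3 = 2
Largest |r| is 2.5 at T = 75, residual 2.5.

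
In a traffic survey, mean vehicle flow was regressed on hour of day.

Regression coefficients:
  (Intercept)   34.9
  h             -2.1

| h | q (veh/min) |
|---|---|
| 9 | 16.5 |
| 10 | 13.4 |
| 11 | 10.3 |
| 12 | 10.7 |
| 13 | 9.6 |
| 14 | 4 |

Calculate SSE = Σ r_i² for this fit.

SSE = 10

h=9: q̂ = 34.9 − 2.1·9 = 16; r = 16.5 − 16 = 0.5
h=10: q̂ = 34.9 − 2.1·10 = 13.9; r = 13.4 − 13.9 = -0.5
h=11: q̂ = 34.9 − 2.1·11 = 11.8; r = 10.3 − 11.8 = -1.5
h=12: q̂ = 34.9 − 2.1·12 = 9.7; r = 10.7 − 9.7 = 1
h=13: q̂ = 34.9 − 2.1·13 = 7.6; r = 9.6 − 7.6 = 2
h=14: q̂ = 34.9 − 2.1·14 = 5.5; r = 4 − 5.5 = -1.5
SSE = 0.25 + 0.25 + 2.25 + 1 + 4 + 2.25 = 10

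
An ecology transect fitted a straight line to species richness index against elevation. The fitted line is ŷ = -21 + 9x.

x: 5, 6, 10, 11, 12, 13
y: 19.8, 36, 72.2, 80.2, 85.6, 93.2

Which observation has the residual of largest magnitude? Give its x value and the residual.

x=5: ŷ = -21 + 9·5 = 24; e = 19.8 − 24 = -4.2
x=6: ŷ = -21 + 9·6 = 33; e = 36 − 33 = 3
x=10: ŷ = -21 + 9·10 = 69; e = 72.2 − 69 = 3.2
x=11: ŷ = -21 + 9·11 = 78; e = 80.2 − 78 = 2.2
x=12: ŷ = -21 + 9·12 = 87; e = 85.6 − 87 = -1.4
x=13: ŷ = -21 + 9·13 = 96; e = 93.2 − 96 = -2.8
Largest |e| is 4.2 at x = 5, residual -4.2.

x = 5, e = -4.2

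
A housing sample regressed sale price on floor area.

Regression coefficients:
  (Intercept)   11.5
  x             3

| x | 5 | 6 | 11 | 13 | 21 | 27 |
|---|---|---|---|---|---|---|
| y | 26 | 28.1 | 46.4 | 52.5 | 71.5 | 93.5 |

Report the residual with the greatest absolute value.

r = -3

x=5: ŷ = 11.5 + 3·5 = 26.5; r = 26 − 26.5 = -0.5
x=6: ŷ = 11.5 + 3·6 = 29.5; r = 28.1 − 29.5 = -1.4
x=11: ŷ = 11.5 + 3·11 = 44.5; r = 46.4 − 44.5 = 1.9
x=13: ŷ = 11.5 + 3·13 = 50.5; r = 52.5 − 50.5 = 2
x=21: ŷ = 11.5 + 3·21 = 74.5; r = 71.5 − 74.5 = -3
x=27: ŷ = 11.5 + 3·27 = 92.5; r = 93.5 − 92.5 = 1
Largest |r| is 3 at x = 21, residual -3.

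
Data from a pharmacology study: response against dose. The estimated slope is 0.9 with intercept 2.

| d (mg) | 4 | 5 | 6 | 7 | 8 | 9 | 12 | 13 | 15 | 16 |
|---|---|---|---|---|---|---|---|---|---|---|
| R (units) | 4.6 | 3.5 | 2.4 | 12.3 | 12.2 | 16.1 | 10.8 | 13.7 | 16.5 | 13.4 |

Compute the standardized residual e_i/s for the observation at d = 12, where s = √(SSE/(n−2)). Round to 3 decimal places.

d=4: ŷ = 2 + 0.9·4 = 5.6; e = 4.6 − 5.6 = -1
d=5: ŷ = 2 + 0.9·5 = 6.5; e = 3.5 − 6.5 = -3
d=6: ŷ = 2 + 0.9·6 = 7.4; e = 2.4 − 7.4 = -5
d=7: ŷ = 2 + 0.9·7 = 8.3; e = 12.3 − 8.3 = 4
d=8: ŷ = 2 + 0.9·8 = 9.2; e = 12.2 − 9.2 = 3
d=9: ŷ = 2 + 0.9·9 = 10.1; e = 16.1 − 10.1 = 6
d=12: ŷ = 2 + 0.9·12 = 12.8; e = 10.8 − 12.8 = -2
d=13: ŷ = 2 + 0.9·13 = 13.7; e = 13.7 − 13.7 = 0
d=15: ŷ = 2 + 0.9·15 = 15.5; e = 16.5 − 15.5 = 1
d=16: ŷ = 2 + 0.9·16 = 16.4; e = 13.4 − 16.4 = -3
SSE = 1 + 9 + 25 + 16 + 9 + 36 + 4 + 0 + 1 + 9 = 110
s = √(110/8) = 3.7081
e/s = -2 / 3.7081 = -0.539

-0.539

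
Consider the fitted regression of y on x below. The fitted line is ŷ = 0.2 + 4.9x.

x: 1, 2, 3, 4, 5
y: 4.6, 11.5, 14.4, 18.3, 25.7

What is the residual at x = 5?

r = 1

ŷ = 0.2 + 4.9·5 = 24.7
r = 25.7 − 24.7 = 1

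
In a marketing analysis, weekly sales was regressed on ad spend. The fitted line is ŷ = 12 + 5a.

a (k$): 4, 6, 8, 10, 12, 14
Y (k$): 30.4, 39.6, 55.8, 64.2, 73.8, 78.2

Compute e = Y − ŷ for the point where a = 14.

e = -3.8

ŷ = 12 + 5·14 = 82
e = 78.2 − 82 = -3.8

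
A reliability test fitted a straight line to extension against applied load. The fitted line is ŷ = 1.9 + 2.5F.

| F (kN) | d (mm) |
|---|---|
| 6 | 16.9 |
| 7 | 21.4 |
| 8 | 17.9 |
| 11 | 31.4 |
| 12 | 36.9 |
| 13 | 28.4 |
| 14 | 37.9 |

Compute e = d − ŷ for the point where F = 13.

e = -6

ŷ = 1.9 + 2.5·13 = 34.4
e = 28.4 − 34.4 = -6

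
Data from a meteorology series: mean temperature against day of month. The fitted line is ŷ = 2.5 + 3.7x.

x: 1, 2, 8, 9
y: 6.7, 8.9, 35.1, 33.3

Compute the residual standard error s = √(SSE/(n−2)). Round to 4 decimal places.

x=1: ŷ = 2.5 + 3.7·1 = 6.2; e = 6.7 − 6.2 = 0.5
x=2: ŷ = 2.5 + 3.7·2 = 9.9; e = 8.9 − 9.9 = -1
x=8: ŷ = 2.5 + 3.7·8 = 32.1; e = 35.1 − 32.1 = 3
x=9: ŷ = 2.5 + 3.7·9 = 35.8; e = 33.3 − 35.8 = -2.5
SSE = 0.25 + 1 + 9 + 6.25 = 16.5
s = √(16.5/2) = √8.25 ≈ 2.8723

s = 2.8723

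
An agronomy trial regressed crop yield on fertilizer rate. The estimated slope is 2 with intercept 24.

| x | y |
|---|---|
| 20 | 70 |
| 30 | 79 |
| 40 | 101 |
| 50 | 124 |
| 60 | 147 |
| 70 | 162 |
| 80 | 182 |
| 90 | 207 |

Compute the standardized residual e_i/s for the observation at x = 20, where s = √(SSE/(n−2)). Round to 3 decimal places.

1.500

x=20: ŷ = 24 + 2·20 = 64; e = 70 − 64 = 6
x=30: ŷ = 24 + 2·30 = 84; e = 79 − 84 = -5
x=40: ŷ = 24 + 2·40 = 104; e = 101 − 104 = -3
x=50: ŷ = 24 + 2·50 = 124; e = 124 − 124 = 0
x=60: ŷ = 24 + 2·60 = 144; e = 147 − 144 = 3
x=70: ŷ = 24 + 2·70 = 164; e = 162 − 164 = -2
x=80: ŷ = 24 + 2·80 = 184; e = 182 − 184 = -2
x=90: ŷ = 24 + 2·90 = 204; e = 207 − 204 = 3
SSE = 36 + 25 + 9 + 0 + 9 + 4 + 4 + 9 = 96
s = √(96/6) = 4
e/s = 6 / 4 = 1.500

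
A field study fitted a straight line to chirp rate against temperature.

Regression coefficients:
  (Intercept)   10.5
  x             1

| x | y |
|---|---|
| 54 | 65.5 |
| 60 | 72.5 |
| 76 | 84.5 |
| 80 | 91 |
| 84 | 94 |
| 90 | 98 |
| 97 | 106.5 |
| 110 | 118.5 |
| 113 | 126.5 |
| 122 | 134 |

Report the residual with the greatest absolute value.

e = 3

x=54: ŷ = 10.5 + 54 = 64.5; e = 65.5 − 64.5 = 1
x=60: ŷ = 10.5 + 60 = 70.5; e = 72.5 − 70.5 = 2
x=76: ŷ = 10.5 + 76 = 86.5; e = 84.5 − 86.5 = -2
x=80: ŷ = 10.5 + 80 = 90.5; e = 91 − 90.5 = 0.5
x=84: ŷ = 10.5 + 84 = 94.5; e = 94 − 94.5 = -0.5
x=90: ŷ = 10.5 + 90 = 100.5; e = 98 − 100.5 = -2.5
x=97: ŷ = 10.5 + 97 = 107.5; e = 106.5 − 107.5 = -1
x=110: ŷ = 10.5 + 110 = 120.5; e = 118.5 − 120.5 = -2
x=113: ŷ = 10.5 + 113 = 123.5; e = 126.5 − 123.5 = 3
x=122: ŷ = 10.5 + 122 = 132.5; e = 134 − 132.5 = 1.5
Largest |e| is 3 at x = 113, residual 3.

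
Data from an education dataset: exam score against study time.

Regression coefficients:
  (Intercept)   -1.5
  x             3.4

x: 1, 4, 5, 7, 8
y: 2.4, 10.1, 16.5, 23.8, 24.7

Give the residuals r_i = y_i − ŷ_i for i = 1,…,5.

0.5, -2, 1, 1.5, -1

x=1: ŷ = -1.5 + 3.4·1 = 1.9; r = 2.4 − 1.9 = 0.5
x=4: ŷ = -1.5 + 3.4·4 = 12.1; r = 10.1 − 12.1 = -2
x=5: ŷ = -1.5 + 3.4·5 = 15.5; r = 16.5 − 15.5 = 1
x=7: ŷ = -1.5 + 3.4·7 = 22.3; r = 23.8 − 22.3 = 1.5
x=8: ŷ = -1.5 + 3.4·8 = 25.7; r = 24.7 − 25.7 = -1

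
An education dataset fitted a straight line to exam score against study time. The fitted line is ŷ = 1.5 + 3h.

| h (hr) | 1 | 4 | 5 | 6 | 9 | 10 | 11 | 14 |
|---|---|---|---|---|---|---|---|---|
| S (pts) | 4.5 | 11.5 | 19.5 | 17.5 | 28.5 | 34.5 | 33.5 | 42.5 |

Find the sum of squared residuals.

SSE = 28

h=1: ŷ = 1.5 + 3·1 = 4.5; r = 4.5 − 4.5 = 0
h=4: ŷ = 1.5 + 3·4 = 13.5; r = 11.5 − 13.5 = -2
h=5: ŷ = 1.5 + 3·5 = 16.5; r = 19.5 − 16.5 = 3
h=6: ŷ = 1.5 + 3·6 = 19.5; r = 17.5 − 19.5 = -2
h=9: ŷ = 1.5 + 3·9 = 28.5; r = 28.5 − 28.5 = 0
h=10: ŷ = 1.5 + 3·10 = 31.5; r = 34.5 − 31.5 = 3
h=11: ŷ = 1.5 + 3·11 = 34.5; r = 33.5 − 34.5 = -1
h=14: ŷ = 1.5 + 3·14 = 43.5; r = 42.5 − 43.5 = -1
SSE = 0 + 4 + 9 + 4 + 0 + 9 + 1 + 1 = 28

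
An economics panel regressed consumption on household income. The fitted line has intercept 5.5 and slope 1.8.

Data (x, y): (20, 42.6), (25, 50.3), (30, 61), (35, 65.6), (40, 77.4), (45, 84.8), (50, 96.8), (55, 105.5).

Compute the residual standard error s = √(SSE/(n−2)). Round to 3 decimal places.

s = 1.708

x=20: ŷ = 5.5 + 1.8·20 = 41.5; r = 42.6 − 41.5 = 1.1
x=25: ŷ = 5.5 + 1.8·25 = 50.5; r = 50.3 − 50.5 = -0.2
x=30: ŷ = 5.5 + 1.8·30 = 59.5; r = 61 − 59.5 = 1.5
x=35: ŷ = 5.5 + 1.8·35 = 68.5; r = 65.6 − 68.5 = -2.9
x=40: ŷ = 5.5 + 1.8·40 = 77.5; r = 77.4 − 77.5 = -0.1
x=45: ŷ = 5.5 + 1.8·45 = 86.5; r = 84.8 − 86.5 = -1.7
x=50: ŷ = 5.5 + 1.8·50 = 95.5; r = 96.8 − 95.5 = 1.3
x=55: ŷ = 5.5 + 1.8·55 = 104.5; r = 105.5 − 104.5 = 1
SSE = 1.21 + 0.04 + 2.25 + 8.41 + 0.01 + 2.89 + 1.69 + 1 = 17.5
s = √(17.5/6) = √2.91667 ≈ 1.708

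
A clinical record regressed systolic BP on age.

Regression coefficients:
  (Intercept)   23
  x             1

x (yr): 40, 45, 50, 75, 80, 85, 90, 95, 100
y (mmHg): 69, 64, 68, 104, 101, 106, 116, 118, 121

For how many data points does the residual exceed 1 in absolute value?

8

x=40: ŷ = 23 + 40 = 63; r = 69 − 63 = 6
x=45: ŷ = 23 + 45 = 68; r = 64 − 68 = -4
x=50: ŷ = 23 + 50 = 73; r = 68 − 73 = -5
x=75: ŷ = 23 + 75 = 98; r = 104 − 98 = 6
x=80: ŷ = 23 + 80 = 103; r = 101 − 103 = -2
x=85: ŷ = 23 + 85 = 108; r = 106 − 108 = -2
x=90: ŷ = 23 + 90 = 113; r = 116 − 113 = 3
x=95: ŷ = 23 + 95 = 118; r = 118 − 118 = 0
x=100: ŷ = 23 + 100 = 123; r = 121 − 123 = -2
|r| > 1: x=40 (|r|=6), x=45 (|r|=4), x=50 (|r|=5), x=75 (|r|=6), x=80 (|r|=2), x=85 (|r|=2), x=90 (|r|=3), x=100 (|r|=2) → 8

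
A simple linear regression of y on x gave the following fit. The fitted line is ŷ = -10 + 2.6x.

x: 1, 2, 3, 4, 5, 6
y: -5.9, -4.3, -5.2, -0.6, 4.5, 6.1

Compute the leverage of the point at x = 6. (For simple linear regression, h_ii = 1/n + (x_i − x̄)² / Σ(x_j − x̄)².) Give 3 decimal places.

x̄ = (1 + 2 + 3 + 4 + 5 + 6)/6 = 3.5
Σ(x − x̄)² = 6.25 + 2.25 + 0.25 + 0.25 + 2.25 + 6.25 = 17.5
h = 1/6 + (2.5)²/17.5 = 0.166667 + 0.357143 = 0.524

h = 0.524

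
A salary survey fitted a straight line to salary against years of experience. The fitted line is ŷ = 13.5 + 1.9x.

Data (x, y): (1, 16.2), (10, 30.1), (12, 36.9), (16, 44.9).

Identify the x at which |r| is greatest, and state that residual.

x=1: ŷ = 13.5 + 1.9·1 = 15.4; r = 16.2 − 15.4 = 0.8
x=10: ŷ = 13.5 + 1.9·10 = 32.5; r = 30.1 − 32.5 = -2.4
x=12: ŷ = 13.5 + 1.9·12 = 36.3; r = 36.9 − 36.3 = 0.6
x=16: ŷ = 13.5 + 1.9·16 = 43.9; r = 44.9 − 43.9 = 1
Largest |r| is 2.4 at x = 10, residual -2.4.

x = 10, r = -2.4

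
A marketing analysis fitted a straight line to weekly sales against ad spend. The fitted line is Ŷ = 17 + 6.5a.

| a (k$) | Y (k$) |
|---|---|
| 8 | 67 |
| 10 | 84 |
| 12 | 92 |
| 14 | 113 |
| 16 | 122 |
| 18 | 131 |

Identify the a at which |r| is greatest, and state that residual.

a = 14, r = 5

a=8: Ŷ = 17 + 6.5·8 = 69; r = 67 − 69 = -2
a=10: Ŷ = 17 + 6.5·10 = 82; r = 84 − 82 = 2
a=12: Ŷ = 17 + 6.5·12 = 95; r = 92 − 95 = -3
a=14: Ŷ = 17 + 6.5·14 = 108; r = 113 − 108 = 5
a=16: Ŷ = 17 + 6.5·16 = 121; r = 122 − 121 = 1
a=18: Ŷ = 17 + 6.5·18 = 134; r = 131 − 134 = -3
Largest |r| is 5 at a = 14, residual 5.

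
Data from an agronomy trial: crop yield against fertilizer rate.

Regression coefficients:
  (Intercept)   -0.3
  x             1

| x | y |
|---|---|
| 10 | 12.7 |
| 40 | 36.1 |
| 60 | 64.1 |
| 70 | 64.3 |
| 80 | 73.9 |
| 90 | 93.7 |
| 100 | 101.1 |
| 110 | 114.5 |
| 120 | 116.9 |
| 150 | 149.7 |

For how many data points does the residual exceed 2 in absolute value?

8

x=10: ŷ = -0.3 + 10 = 9.7; r = 12.7 − 9.7 = 3
x=40: ŷ = -0.3 + 40 = 39.7; r = 36.1 − 39.7 = -3.6
x=60: ŷ = -0.3 + 60 = 59.7; r = 64.1 − 59.7 = 4.4
x=70: ŷ = -0.3 + 70 = 69.7; r = 64.3 − 69.7 = -5.4
x=80: ŷ = -0.3 + 80 = 79.7; r = 73.9 − 79.7 = -5.8
x=90: ŷ = -0.3 + 90 = 89.7; r = 93.7 − 89.7 = 4
x=100: ŷ = -0.3 + 100 = 99.7; r = 101.1 − 99.7 = 1.4
x=110: ŷ = -0.3 + 110 = 109.7; r = 114.5 − 109.7 = 4.8
x=120: ŷ = -0.3 + 120 = 119.7; r = 116.9 − 119.7 = -2.8
x=150: ŷ = -0.3 + 150 = 149.7; r = 149.7 − 149.7 = 0
|r| > 2: x=10 (|r|=3), x=40 (|r|=3.6), x=60 (|r|=4.4), x=70 (|r|=5.4), x=80 (|r|=5.8), x=90 (|r|=4), x=110 (|r|=4.8), x=120 (|r|=2.8) → 8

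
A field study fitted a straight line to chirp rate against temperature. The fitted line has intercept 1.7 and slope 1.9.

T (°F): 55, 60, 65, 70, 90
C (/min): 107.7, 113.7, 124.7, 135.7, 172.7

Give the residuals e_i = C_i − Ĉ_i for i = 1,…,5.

1.5, -2, -0.5, 1, 0

T=55: Ĉ = 1.7 + 1.9·55 = 106.2; e = 107.7 − 106.2 = 1.5
T=60: Ĉ = 1.7 + 1.9·60 = 115.7; e = 113.7 − 115.7 = -2
T=65: Ĉ = 1.7 + 1.9·65 = 125.2; e = 124.7 − 125.2 = -0.5
T=70: Ĉ = 1.7 + 1.9·70 = 134.7; e = 135.7 − 134.7 = 1
T=90: Ĉ = 1.7 + 1.9·90 = 172.7; e = 172.7 − 172.7 = 0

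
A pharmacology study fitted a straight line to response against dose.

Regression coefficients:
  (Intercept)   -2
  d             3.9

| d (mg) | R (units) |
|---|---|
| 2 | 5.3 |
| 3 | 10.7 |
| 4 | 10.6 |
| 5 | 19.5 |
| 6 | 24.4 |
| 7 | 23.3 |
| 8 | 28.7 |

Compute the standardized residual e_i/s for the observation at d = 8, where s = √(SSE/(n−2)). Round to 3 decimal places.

d=2: ŷ = -2 + 3.9·2 = 5.8; e = 5.3 − 5.8 = -0.5
d=3: ŷ = -2 + 3.9·3 = 9.7; e = 10.7 − 9.7 = 1
d=4: ŷ = -2 + 3.9·4 = 13.6; e = 10.6 − 13.6 = -3
d=5: ŷ = -2 + 3.9·5 = 17.5; e = 19.5 − 17.5 = 2
d=6: ŷ = -2 + 3.9·6 = 21.4; e = 24.4 − 21.4 = 3
d=7: ŷ = -2 + 3.9·7 = 25.3; e = 23.3 − 25.3 = -2
d=8: ŷ = -2 + 3.9·8 = 29.2; e = 28.7 − 29.2 = -0.5
SSE = 0.25 + 1 + 9 + 4 + 9 + 4 + 0.25 = 27.5
s = √(27.5/5) = 2.34521
e/s = -0.5 / 2.34521 = -0.213

-0.213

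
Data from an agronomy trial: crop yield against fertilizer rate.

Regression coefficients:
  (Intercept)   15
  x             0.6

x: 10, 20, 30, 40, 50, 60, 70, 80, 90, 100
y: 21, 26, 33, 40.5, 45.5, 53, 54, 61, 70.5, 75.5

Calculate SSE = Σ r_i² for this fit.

SSE = 23

x=10: ŷ = 15 + 0.6·10 = 21; r = 21 − 21 = 0
x=20: ŷ = 15 + 0.6·20 = 27; r = 26 − 27 = -1
x=30: ŷ = 15 + 0.6·30 = 33; r = 33 − 33 = 0
x=40: ŷ = 15 + 0.6·40 = 39; r = 40.5 − 39 = 1.5
x=50: ŷ = 15 + 0.6·50 = 45; r = 45.5 − 45 = 0.5
x=60: ŷ = 15 + 0.6·60 = 51; r = 53 − 51 = 2
x=70: ŷ = 15 + 0.6·70 = 57; r = 54 − 57 = -3
x=80: ŷ = 15 + 0.6·80 = 63; r = 61 − 63 = -2
x=90: ŷ = 15 + 0.6·90 = 69; r = 70.5 − 69 = 1.5
x=100: ŷ = 15 + 0.6·100 = 75; r = 75.5 − 75 = 0.5
SSE = 0 + 1 + 0 + 2.25 + 0.25 + 4 + 9 + 4 + 2.25 + 0.25 = 23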